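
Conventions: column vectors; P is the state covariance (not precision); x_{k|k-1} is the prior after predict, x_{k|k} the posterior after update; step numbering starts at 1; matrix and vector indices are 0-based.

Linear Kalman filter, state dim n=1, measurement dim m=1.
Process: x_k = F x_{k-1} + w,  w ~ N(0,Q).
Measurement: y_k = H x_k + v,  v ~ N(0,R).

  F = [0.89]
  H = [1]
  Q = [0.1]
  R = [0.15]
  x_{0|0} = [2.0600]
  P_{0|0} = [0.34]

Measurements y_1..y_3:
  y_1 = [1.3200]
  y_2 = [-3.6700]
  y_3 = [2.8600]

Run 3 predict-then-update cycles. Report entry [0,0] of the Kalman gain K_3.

step 1: x^-=[1.8334]  P^-=[0.3693]  S=[0.5193]  K=[0.7112]  nu=[-0.5134]  x^+=[1.4683]  P^+=[0.1067]
step 2: x^-=[1.3068]  P^-=[0.1845]  S=[0.3345]  K=[0.5516]  nu=[-4.9768]  x^+=[-1.4382]  P^+=[0.0827]
step 3: x^-=[-1.2800]  P^-=[0.1655]  S=[0.3155]  K=[0.5246]  nu=[4.1400]  x^+=[0.8919]  P^+=[0.0787]

K[0,0] = 0.5246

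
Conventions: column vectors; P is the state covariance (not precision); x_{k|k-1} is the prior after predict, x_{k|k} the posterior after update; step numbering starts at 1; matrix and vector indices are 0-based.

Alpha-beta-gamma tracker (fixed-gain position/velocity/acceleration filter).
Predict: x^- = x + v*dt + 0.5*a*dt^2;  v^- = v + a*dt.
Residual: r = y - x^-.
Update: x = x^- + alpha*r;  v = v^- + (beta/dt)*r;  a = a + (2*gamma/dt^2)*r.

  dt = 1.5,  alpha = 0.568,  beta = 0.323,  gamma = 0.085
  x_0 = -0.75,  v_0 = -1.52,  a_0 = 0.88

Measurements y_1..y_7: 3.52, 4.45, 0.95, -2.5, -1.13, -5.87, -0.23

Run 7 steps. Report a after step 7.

a_post = -0.5083

step 1: x_pred=-2.0400  r=5.5600  x^+=1.1181  v^+=0.9973  a^+=1.3001
step 2: x_pred=4.0766  r=0.3734  x^+=4.2887  v^+=3.0278  a^+=1.3283
step 3: x_pred=10.3247  r=-9.3747  x^+=4.9999  v^+=3.0016  a^+=0.6200
step 4: x_pred=10.1997  r=-12.6997  x^+=2.9863  v^+=1.1969  a^+=-0.3395
step 5: x_pred=4.3996  r=-5.5296  x^+=1.2588  v^+=-0.5031  a^+=-0.7573
step 6: x_pred=-0.3479  r=-5.5221  x^+=-3.4845  v^+=-2.8282  a^+=-1.1746
step 7: x_pred=-9.0482  r=8.8182  x^+=-4.0395  v^+=-2.6912  a^+=-0.5083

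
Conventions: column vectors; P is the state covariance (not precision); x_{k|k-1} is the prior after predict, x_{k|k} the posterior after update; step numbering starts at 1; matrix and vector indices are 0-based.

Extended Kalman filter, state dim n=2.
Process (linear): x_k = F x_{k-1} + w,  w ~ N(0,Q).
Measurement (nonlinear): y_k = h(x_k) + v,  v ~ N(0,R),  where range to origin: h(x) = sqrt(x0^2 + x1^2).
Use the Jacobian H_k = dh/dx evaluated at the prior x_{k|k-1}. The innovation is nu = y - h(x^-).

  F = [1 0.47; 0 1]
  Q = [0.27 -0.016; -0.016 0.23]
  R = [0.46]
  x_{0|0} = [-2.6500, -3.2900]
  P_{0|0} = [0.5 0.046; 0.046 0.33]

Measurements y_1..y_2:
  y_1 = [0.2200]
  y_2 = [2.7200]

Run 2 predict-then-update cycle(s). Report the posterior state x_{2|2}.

step 1: x^-=[-4.1963, -3.2900]  P^-=[0.8861 0.1851; 0.1851 0.5600]  H_jac=[-0.7870 -0.6170]  S=[1.4017]  K=[-0.5790; -0.3504]  nu=[-5.1123]  x^+=[-1.2364, -1.4986]  P^+=[0.4163 -0.0993; -0.0993 0.3879]
step 2: x^-=[-1.9408, -1.4986]  P^-=[0.6786 0.0670; 0.0670 0.6179]  H_jac=[-0.7915 -0.6112]  S=[1.1808]  K=[-0.4896; -0.3647]  nu=[0.2680]  x^+=[-2.0720, -1.5963]  P^+=[0.3956 -0.1438; -0.1438 0.4608]

x_post = [-2.0720, -1.5963]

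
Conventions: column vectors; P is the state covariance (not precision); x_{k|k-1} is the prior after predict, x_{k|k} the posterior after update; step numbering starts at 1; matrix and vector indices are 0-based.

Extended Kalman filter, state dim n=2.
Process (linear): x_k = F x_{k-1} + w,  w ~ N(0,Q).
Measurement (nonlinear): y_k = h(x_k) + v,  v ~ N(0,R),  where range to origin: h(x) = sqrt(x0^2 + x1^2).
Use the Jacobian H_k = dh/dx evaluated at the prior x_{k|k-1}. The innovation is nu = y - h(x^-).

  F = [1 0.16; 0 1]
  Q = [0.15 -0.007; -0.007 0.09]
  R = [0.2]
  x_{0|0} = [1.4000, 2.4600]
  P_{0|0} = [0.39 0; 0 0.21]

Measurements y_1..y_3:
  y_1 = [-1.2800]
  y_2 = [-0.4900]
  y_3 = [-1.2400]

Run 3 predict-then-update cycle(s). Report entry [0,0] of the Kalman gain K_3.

K[0,0] = 0.6561

step 1: x^-=[1.7936, 2.4600]  P^-=[0.5454 0.0266; 0.0266 0.3000]  H_jac=[0.5891 0.8080]  S=[0.6105]  K=[0.5615; 0.4227]  nu=[-4.3244]  x^+=[-0.6346, 0.6319]  P^+=[0.3529 -0.1183; -0.1183 0.1909]
step 2: x^-=[-0.5335, 0.6319]  P^-=[0.4699 -0.0948; -0.0948 0.2809]  H_jac=[-0.6451 0.7641]  S=[0.6530]  K=[-0.5751; 0.4223]  nu=[-1.3170]  x^+=[0.2240, 0.0757]  P^+=[0.2539 0.0638; 0.0638 0.1644]
step 3: x^-=[0.2361, 0.0757]  P^-=[0.4285 0.0831; 0.0831 0.2544]  H_jac=[0.9522 0.3054]  S=[0.6607]  K=[0.6561; 0.2374]  nu=[-1.4879]  x^+=[-0.7402, -0.2776]  P^+=[0.1441 -0.0198; -0.0198 0.2172]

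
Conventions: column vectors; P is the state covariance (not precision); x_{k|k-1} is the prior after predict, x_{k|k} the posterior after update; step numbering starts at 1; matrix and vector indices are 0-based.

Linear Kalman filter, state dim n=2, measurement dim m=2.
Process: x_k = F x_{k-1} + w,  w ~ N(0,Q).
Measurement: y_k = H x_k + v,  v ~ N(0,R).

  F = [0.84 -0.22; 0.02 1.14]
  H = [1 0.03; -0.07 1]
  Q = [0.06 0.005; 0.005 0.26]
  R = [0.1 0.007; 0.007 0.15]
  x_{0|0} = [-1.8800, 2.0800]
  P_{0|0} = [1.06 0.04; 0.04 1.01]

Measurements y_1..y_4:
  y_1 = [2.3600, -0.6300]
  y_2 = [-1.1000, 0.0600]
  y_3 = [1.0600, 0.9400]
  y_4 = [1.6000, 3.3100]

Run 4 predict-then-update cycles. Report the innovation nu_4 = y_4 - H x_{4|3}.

step 1: x^-=[-2.0368, 2.3336]  P^-=[0.8420 -0.1924; -0.1924 1.5748]  S=[0.9319 -0.1967; -0.1967 1.7559]  K=[0.8882 -0.0437; 0.0360 0.9086]  nu=[4.3268, -3.1062]  x^+=[1.9416, -0.3328]  P^+=[0.0883 0.0059; 0.0059 0.1370]
step 2: x^-=[1.7042, -0.3406]  P^-=[0.1268 -0.0223; -0.0223 0.4383]  S=[0.2259 -0.0110; -0.0110 0.5920]  K=[0.5564 -0.0423; -0.0044 0.7429]  nu=[-2.7940, 0.5199]  x^+=[0.1277, 0.0579]  P^+=[0.0553 0.0014; 0.0014 0.1115]
step 3: x^-=[0.0945, 0.0685]  P^-=[0.1039 -0.0207; -0.0207 0.4050]  S=[0.2030 -0.0088; -0.0088 0.5584]  K=[0.5069 -0.0421; -0.0106 0.7277]  nu=[0.9634, 0.8781]  x^+=[0.5459, 0.6973]  P^+=[0.0504 0.0008; 0.0008 0.1091]
step 4: x^-=[0.3051, 0.8058]  P^-=[0.1005 -0.0208; -0.0208 0.4019]  S=[0.1997 -0.0087; -0.0087 0.5553]  K=[0.4986 -0.0423; -0.0120 0.7262]  nu=[1.2707, 2.5255]  x^+=[0.8319, 2.6245]  P^+=[0.0495 0.0006; 0.0006 0.1089]

innov = [1.2707, 2.5255]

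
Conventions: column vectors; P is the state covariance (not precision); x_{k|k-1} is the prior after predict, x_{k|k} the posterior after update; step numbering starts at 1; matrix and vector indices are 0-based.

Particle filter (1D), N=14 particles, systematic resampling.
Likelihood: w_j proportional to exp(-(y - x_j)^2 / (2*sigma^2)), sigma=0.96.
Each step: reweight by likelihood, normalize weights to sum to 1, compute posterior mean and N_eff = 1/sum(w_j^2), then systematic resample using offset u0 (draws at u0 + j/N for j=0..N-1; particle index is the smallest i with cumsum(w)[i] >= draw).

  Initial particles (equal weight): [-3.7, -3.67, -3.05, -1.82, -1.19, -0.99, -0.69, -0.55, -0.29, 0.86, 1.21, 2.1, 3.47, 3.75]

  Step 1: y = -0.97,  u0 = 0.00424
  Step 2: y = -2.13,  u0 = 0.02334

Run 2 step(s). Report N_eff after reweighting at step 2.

N_eff = 11.0960

step 1: w=[0.0031, 0.0034, 0.0169, 0.1191, 0.1717, 0.1763, 0.1690, 0.1602, 0.1372, 0.0287, 0.0134, 0.0011, 0.0000, 0.0000]  mean=-0.8724  Neff=6.7060  idx=[1, 3, 4, 4, 4, 5, 5, 6, 6, 6, 7, 7, 8, 8]
step 2: w=[0.0470, 0.1614, 0.1053, 0.1053, 0.1053, 0.0840, 0.0840, 0.0552, 0.0552, 0.0552, 0.0439, 0.0439, 0.0271, 0.0271]  mean=-1.1868  Neff=11.0960  idx=[0, 1, 1, 2, 2, 3, 4, 4, 5, 6, 7, 9, 10, 12]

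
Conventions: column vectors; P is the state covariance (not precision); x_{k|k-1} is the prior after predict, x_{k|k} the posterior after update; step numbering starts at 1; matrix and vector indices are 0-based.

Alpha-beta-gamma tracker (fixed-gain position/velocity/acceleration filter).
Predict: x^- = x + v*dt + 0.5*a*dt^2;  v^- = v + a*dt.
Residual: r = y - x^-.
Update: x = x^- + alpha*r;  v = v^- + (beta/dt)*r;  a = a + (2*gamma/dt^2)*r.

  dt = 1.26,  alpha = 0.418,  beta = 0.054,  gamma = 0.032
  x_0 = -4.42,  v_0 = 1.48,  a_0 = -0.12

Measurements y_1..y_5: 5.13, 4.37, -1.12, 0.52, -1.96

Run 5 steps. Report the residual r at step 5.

step 1: x_pred=-2.6505  r=7.7805  x^+=0.6018  v^+=1.6622  a^+=0.1936
step 2: x_pred=2.8499  r=1.5201  x^+=3.4853  v^+=1.9714  a^+=0.2549
step 3: x_pred=6.1716  r=-7.2916  x^+=3.1237  v^+=1.9801  a^+=-0.0390
step 4: x_pred=5.5877  r=-5.0677  x^+=3.4694  v^+=1.7138  a^+=-0.2433
step 5: x_pred=5.4356  r=-7.3956  x^+=2.3442  v^+=1.0902  a^+=-0.5414

resid = -7.3956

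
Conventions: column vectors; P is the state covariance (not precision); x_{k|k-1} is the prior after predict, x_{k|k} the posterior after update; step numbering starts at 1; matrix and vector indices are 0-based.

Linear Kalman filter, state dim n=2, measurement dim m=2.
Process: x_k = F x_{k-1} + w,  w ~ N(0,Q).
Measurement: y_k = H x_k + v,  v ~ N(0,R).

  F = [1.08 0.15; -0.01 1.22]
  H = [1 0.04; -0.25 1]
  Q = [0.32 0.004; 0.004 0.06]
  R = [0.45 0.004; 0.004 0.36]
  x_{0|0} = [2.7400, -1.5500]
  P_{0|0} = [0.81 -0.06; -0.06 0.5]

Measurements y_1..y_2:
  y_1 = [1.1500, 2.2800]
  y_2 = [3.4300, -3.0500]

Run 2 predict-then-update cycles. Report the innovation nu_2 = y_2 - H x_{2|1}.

step 1: x^-=[2.7267, -1.9184]  P^-=[1.2566 0.0078; 0.0078 0.8057]  S=[1.7085 -0.2702; -0.2702 1.2404]  K=[0.7215 -0.0898; 0.1304 0.6764]  nu=[-1.5000, 4.8801]  x^+=[1.2062, 1.1870]  P^+=[0.3223 0.0511; 0.0511 0.2568]
step 2: x^-=[1.4807, 1.4361]  P^-=[0.7182 0.1148; 0.1148 0.4410]  S=[1.1781 -0.0443; -0.0443 0.7885]  K=[0.6117 -0.0478; 0.1323 0.5303]  nu=[1.8918, -4.1159]  x^+=[2.8347, -0.4964]  P^+=[0.2730 0.0535; 0.0535 0.2048]

innov = [1.8918, -4.1159]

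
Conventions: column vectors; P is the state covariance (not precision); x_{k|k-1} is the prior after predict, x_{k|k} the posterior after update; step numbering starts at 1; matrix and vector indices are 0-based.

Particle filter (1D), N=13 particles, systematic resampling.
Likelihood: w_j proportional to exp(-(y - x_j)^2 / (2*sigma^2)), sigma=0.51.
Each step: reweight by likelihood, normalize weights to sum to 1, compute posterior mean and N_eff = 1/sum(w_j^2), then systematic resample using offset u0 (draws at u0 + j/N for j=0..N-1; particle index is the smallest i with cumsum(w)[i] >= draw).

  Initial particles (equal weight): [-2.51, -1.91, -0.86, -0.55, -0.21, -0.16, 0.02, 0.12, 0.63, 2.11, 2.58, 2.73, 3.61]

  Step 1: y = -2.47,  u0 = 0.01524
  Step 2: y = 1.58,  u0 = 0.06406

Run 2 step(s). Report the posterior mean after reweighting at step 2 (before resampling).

post_mean = -1.9102

step 1: w=[0.6424, 0.3526, 0.0044, 0.0005, 0.0000, 0.0000, 0.0000, 0.0000, 0.0000, 0.0000, 0.0000, 0.0000, 0.0000]  mean=-2.2899  Neff=1.8622  idx=[0, 0, 0, 0, 0, 0, 0, 0, 0, 1, 1, 1, 1]
step 2: w=[0.0000, 0.0000, 0.0000, 0.0000, 0.0000, 0.0000, 0.0000, 0.0000, 0.0000, 0.2499, 0.2499, 0.2499, 0.2499]  mean=-1.9102  Neff=4.0029  idx=[9, 9, 9, 10, 10, 10, 11, 11, 11, 12, 12, 12, 12]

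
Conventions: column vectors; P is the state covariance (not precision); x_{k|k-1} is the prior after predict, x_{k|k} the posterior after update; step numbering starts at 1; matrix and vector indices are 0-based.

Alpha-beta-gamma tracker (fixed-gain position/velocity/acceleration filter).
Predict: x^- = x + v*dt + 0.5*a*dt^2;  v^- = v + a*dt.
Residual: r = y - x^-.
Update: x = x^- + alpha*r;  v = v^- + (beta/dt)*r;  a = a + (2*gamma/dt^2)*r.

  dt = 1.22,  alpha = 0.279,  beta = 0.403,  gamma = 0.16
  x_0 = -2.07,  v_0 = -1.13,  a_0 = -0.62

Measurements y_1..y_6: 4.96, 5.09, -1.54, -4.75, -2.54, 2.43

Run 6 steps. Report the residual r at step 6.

step 1: x_pred=-3.9100  r=8.8700  x^+=-1.4353  v^+=1.0436  a^+=1.2870
step 2: x_pred=0.7957  r=4.2943  x^+=1.9938  v^+=4.0323  a^+=2.2103
step 3: x_pred=8.5581  r=-10.0981  x^+=5.7407  v^+=3.3931  a^+=0.0392
step 4: x_pred=9.9095  r=-14.6595  x^+=5.8195  v^+=-1.4015  a^+=-3.1125
step 5: x_pred=1.7934  r=-4.3334  x^+=0.5844  v^+=-6.6302  a^+=-4.0442
step 6: x_pred=-10.5142  r=12.9442  x^+=-6.9027  v^+=-7.2883  a^+=-1.2612

resid = 12.9442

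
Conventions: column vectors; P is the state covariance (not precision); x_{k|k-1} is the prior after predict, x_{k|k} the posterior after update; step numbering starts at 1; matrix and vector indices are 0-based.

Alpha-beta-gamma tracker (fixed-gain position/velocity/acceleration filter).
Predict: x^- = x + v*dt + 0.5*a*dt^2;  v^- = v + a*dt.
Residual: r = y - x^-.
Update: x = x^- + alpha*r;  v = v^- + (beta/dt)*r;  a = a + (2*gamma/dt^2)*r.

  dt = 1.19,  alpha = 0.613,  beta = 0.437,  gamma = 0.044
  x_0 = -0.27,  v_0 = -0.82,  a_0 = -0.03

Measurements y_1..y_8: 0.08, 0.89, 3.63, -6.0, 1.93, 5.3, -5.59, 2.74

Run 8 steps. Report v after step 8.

step 1: x_pred=-1.2670  r=1.3470  x^+=-0.4413  v^+=-0.3610  a^+=0.0537
step 2: x_pred=-0.8329  r=1.7229  x^+=0.2232  v^+=0.3356  a^+=0.1608
step 3: x_pred=0.7364  r=2.8936  x^+=2.5102  v^+=1.5895  a^+=0.3406
step 4: x_pred=4.6428  r=-10.6428  x^+=-1.8812  v^+=-1.9135  a^+=-0.3208
step 5: x_pred=-4.3855  r=6.3155  x^+=-0.5141  v^+=0.0239  a^+=0.0717
step 6: x_pred=-0.4348  r=5.7348  x^+=3.0806  v^+=2.2152  a^+=0.4281
step 7: x_pred=6.0198  r=-11.6098  x^+=-1.0970  v^+=-1.5388  a^+=-0.2934
step 8: x_pred=-3.1360  r=5.8760  x^+=0.4660  v^+=0.2698  a^+=0.0717

v_post = 0.2698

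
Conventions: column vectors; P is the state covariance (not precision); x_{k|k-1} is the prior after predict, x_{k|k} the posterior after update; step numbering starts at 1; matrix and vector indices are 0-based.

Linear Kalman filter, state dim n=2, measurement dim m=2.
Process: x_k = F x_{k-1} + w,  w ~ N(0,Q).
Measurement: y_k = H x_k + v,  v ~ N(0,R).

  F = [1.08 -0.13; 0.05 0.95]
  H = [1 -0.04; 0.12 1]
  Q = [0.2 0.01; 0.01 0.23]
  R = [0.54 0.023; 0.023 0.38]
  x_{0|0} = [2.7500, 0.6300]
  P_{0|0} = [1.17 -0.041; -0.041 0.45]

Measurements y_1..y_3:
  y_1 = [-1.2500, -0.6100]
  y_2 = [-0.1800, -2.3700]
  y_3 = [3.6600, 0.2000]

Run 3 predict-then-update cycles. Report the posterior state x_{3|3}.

step 1: x^-=[2.8881, 0.7360]  P^-=[1.5838 -0.0242; -0.0242 0.6352]  S=[2.1268 0.1636; 0.1636 1.0322]  K=[0.7418 0.0431; -0.0713 0.6239]  nu=[-4.1087, -1.6926]  x^+=[-0.2329, -0.0270]  P^+=[0.4010 -0.0147; -0.0147 0.2372]
step 2: x^-=[-0.2480, -0.0373]  P^-=[0.6759 -0.0126; -0.0126 0.4437]  S=[1.2176 0.0738; 0.0738 0.8304]  K=[0.5535 0.0333; -0.0575 0.5376]  nu=[0.0665, -2.3030]  x^+=[-0.2879, -1.2791]  P^+=[0.2992 -0.0105; -0.0105 0.2042]
step 3: x^-=[-0.1446, -1.2296]  P^-=[0.5554 -0.0098; -0.0098 0.4141]  S=[1.0969 0.0633; 0.0633 0.7997]  K=[0.5049 0.0311; -0.0541 0.5206]  nu=[3.7554, 1.4469]  x^+=[1.7966, -0.6795]  P^+=[0.2730 -0.0093; -0.0093 0.1977]

x_post = [1.7966, -0.6795]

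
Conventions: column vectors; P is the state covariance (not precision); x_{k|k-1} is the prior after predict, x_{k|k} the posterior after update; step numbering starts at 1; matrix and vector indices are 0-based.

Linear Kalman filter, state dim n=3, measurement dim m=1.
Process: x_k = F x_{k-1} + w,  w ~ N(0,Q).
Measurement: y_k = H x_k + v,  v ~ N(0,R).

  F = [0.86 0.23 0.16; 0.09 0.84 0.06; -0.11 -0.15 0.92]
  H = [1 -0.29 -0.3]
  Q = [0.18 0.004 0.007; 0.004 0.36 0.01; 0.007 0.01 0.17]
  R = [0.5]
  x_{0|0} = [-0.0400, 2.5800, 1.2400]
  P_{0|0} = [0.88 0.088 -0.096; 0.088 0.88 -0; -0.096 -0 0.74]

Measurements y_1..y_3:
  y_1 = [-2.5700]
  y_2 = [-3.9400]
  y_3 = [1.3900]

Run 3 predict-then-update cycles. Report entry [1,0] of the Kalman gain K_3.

step 1: x^-=[0.7574, 2.2380, 0.7582]  P^-=[0.9047 0.3083 -0.0855; 0.3083 1.0030 -0.0854; -0.0855 -0.0854 0.8491]  S=[1.4232]  K=[0.5909; 0.0302; -0.2217]  nu=[-2.4509]  x^+=[-0.6909, 2.1639, 1.3015]  P^+=[0.4078 0.2829 0.1009; 0.2829 1.0017 -0.0758; 0.1009 -0.0758 0.7792]
step 2: x^-=[0.1117, 1.8336, 0.9488]  P^-=[0.6886 0.4422 0.0688; 0.4422 1.1091 -0.1574; 0.0688 -0.1574 0.8668]  S=[1.0348]  K=[0.5216; 0.1621; -0.1407]  nu=[-3.2354]  x^+=[-1.5758, 1.3090, 1.4042]  P^+=[0.4071 0.3547 0.1447; 0.3547 1.0819 -0.1338; 0.1447 -0.1338 0.8463]
step 3: x^-=[-0.8295, 1.0420, 1.2688]  P^-=[0.7303 0.5059 0.0879; 0.5059 1.1714 -0.2124; 0.0879 -0.2124 0.9349]  S=[1.0298]  K=[0.5411; 0.2233; -0.1272]  nu=[2.9023]  x^+=[0.7408, 1.6900, 0.8996]  P^+=[0.4288 0.3815 0.1588; 0.3815 1.1201 -0.1831; 0.1588 -0.1831 0.9183]

K[1,0] = 0.2233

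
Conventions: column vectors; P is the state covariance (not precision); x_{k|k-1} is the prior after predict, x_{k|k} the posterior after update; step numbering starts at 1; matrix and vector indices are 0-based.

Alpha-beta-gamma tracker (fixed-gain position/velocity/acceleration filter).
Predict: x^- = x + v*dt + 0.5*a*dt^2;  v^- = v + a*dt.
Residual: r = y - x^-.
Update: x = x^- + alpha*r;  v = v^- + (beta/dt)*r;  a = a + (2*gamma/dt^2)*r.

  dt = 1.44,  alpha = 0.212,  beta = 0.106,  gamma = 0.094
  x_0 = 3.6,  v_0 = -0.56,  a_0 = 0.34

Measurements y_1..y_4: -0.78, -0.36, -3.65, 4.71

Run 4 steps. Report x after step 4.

x_post = -1.1603

step 1: x_pred=3.1461  r=-3.9261  x^+=2.3138  v^+=-0.3594  a^+=-0.0160
step 2: x_pred=1.7797  r=-2.1397  x^+=1.3261  v^+=-0.5399  a^+=-0.2099
step 3: x_pred=0.3310  r=-3.9810  x^+=-0.5130  v^+=-1.1353  a^+=-0.5709
step 4: x_pred=-2.7396  r=7.4496  x^+=-1.1603  v^+=-1.4089  a^+=0.1045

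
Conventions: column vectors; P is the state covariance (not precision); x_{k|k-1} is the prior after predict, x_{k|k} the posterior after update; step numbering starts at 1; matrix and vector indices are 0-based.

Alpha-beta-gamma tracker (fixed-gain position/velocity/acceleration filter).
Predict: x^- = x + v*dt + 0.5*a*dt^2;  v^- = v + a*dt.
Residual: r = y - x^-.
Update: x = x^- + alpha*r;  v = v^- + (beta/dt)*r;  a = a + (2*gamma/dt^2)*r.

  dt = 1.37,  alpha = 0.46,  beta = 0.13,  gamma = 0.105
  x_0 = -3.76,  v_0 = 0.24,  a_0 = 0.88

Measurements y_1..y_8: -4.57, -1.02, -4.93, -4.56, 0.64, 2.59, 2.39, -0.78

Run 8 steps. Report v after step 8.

v_post = -1.6415

step 1: x_pred=-2.6054  r=-1.9646  x^+=-3.5091  v^+=1.2592  a^+=0.6602
step 2: x_pred=-1.1645  r=0.1445  x^+=-1.0980  v^+=2.1773  a^+=0.6763
step 3: x_pred=2.5197  r=-7.4497  x^+=-0.9072  v^+=2.3970  a^+=-0.1572
step 4: x_pred=2.2293  r=-6.7893  x^+=-0.8938  v^+=1.5375  a^+=-0.9168
step 5: x_pred=0.3522  r=0.2878  x^+=0.4846  v^+=0.3088  a^+=-0.8846
step 6: x_pred=0.0775  r=2.5125  x^+=1.2332  v^+=-0.6647  a^+=-0.6035
step 7: x_pred=-0.2437  r=2.6337  x^+=0.9678  v^+=-1.2415  a^+=-0.3088
step 8: x_pred=-1.0229  r=0.2429  x^+=-0.9112  v^+=-1.6415  a^+=-0.2816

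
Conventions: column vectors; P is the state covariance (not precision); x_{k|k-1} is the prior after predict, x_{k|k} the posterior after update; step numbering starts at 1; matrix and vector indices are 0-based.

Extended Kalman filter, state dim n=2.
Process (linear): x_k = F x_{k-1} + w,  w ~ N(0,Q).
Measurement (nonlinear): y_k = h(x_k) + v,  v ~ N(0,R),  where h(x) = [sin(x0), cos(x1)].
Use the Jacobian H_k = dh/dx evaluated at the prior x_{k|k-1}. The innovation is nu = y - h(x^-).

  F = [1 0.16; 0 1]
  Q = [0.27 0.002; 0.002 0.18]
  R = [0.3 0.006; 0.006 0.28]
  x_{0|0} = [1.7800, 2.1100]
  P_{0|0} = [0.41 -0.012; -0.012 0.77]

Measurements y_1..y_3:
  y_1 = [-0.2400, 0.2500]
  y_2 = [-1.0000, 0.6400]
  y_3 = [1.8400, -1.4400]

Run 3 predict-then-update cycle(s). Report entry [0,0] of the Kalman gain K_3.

K[0,0] = -0.6242

step 1: x^-=[2.1176, 2.1100]  P^-=[0.6959 0.1132; 0.1132 0.9500]  H_jac=[-0.5200 0.0000; 0.0000 -0.8581]  S=[0.4881 0.0565; 0.0565 0.9795]  K=[-0.7347 -0.0568; -0.0244 -0.8308]  nu=[-1.0942, 0.7635]  x^+=[2.8781, 1.5024]  P^+=[0.4245 0.0237; 0.0237 0.2713]
step 2: x^-=[3.1185, 1.5024]  P^-=[0.7091 0.0691; 0.0691 0.4513]  H_jac=[-0.9997 0.0000; 0.0000 -0.9977]  S=[1.0087 0.0749; 0.0749 0.7292]  K=[-0.7011 -0.0225; -0.0228 -0.6151]  nu=[-1.0231, 0.5717]  x^+=[3.8229, 1.1741]  P^+=[0.2105 0.0105; 0.0105 0.1728]
step 3: x^-=[4.0108, 1.1741]  P^-=[0.4883 0.0402; 0.0402 0.3528]  H_jac=[-0.6454 0.0000; 0.0000 -0.9223]  S=[0.5034 0.0299; 0.0299 0.5801]  K=[-0.6242 -0.0317; -0.0182 -0.5599]  nu=[2.6038, -1.8264]  x^+=[2.4434, 2.1493]  P^+=[0.2904 0.0137; 0.0137 0.1701]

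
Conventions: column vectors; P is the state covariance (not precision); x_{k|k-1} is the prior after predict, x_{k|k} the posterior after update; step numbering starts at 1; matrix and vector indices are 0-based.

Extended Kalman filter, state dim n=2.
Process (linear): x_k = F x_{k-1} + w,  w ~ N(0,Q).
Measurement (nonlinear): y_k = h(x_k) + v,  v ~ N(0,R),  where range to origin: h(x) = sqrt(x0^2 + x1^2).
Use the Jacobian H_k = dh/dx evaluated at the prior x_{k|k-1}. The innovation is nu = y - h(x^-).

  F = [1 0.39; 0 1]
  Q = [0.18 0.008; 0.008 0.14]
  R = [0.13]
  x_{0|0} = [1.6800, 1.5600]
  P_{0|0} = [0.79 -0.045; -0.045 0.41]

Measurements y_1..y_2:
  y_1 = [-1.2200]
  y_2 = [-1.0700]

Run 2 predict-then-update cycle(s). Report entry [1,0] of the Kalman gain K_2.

step 1: x^-=[2.2884, 1.5600]  P^-=[0.9973 0.1229; 0.1229 0.5500]  H_jac=[0.8263 0.5633]  S=[1.0998]  K=[0.8122; 0.3740]  nu=[-3.9895]  x^+=[-0.9520, 0.0678]  P^+=[0.2718 -0.2112; -0.2112 0.3961]
step 2: x^-=[-0.9255, 0.0678]  P^-=[0.3473 -0.0487; -0.0487 0.5361]  H_jac=[-0.9973 0.0730]  S=[0.4854]  K=[-0.7209; 0.1807]  nu=[-1.9980]  x^+=[0.5148, -0.2934]  P^+=[0.0950 0.0145; 0.0145 0.5203]

K[1,0] = 0.1807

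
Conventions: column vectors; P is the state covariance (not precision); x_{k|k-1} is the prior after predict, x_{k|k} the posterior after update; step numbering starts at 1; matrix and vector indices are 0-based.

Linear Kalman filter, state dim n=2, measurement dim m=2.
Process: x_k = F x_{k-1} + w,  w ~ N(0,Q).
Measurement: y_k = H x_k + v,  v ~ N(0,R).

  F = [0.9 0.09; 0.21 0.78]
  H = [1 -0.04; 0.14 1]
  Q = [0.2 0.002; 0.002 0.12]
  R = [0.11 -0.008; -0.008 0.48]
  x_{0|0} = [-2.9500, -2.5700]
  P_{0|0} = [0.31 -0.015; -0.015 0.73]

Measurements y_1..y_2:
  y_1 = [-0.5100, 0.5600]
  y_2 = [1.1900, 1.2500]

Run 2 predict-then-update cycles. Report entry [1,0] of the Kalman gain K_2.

step 1: x^-=[-2.8863, -2.6241]  P^-=[0.4546 0.1010; 0.1010 0.5729]  S=[0.5574 0.1332; 0.1332 1.0901]  K=[0.7954 0.0539; 0.0118 0.5371]  nu=[2.2713, 3.5882]  x^+=[-0.8864, -0.6702]  P^+=[0.0874 0.0073; 0.0073 0.2567]
step 2: x^-=[-0.8580, -0.7089]  P^-=[0.2740 0.0418; 0.0418 0.2824]  S=[0.3811 0.0606; 0.0606 0.7795]  K=[0.7070 0.0478; 0.0214 0.3681]  nu=[2.0197, 2.0790]  x^+=[0.6693, 0.0997]  P^+=[0.0776 0.0064; 0.0064 0.1756]

K[1,0] = 0.0214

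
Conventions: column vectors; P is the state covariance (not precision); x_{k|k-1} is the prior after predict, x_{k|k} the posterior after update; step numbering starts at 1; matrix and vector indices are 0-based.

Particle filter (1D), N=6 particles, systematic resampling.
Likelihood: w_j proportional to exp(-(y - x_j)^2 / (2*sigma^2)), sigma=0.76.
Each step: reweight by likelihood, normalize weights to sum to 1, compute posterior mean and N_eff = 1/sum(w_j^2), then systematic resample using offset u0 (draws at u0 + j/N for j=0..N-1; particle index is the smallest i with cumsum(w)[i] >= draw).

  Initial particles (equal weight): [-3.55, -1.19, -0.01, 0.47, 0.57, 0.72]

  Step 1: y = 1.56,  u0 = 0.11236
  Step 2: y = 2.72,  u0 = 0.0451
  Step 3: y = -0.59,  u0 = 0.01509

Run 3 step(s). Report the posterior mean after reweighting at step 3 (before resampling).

step 1: w=[0.0000, 0.0010, 0.0817, 0.2469, 0.2956, 0.3748]  mean=0.5524  Neff=3.3842  idx=[3, 3, 4, 4, 5, 5]
step 2: w=[0.1006, 0.1006, 0.1472, 0.1472, 0.2523, 0.2523]  mean=0.6256  Neff=5.2405  idx=[0, 2, 3, 4, 4, 5]
step 3: w=[0.2249, 0.1856, 0.1856, 0.1347, 0.1347, 0.1347]  mean=0.6081  Neff=5.7522  idx=[0, 0, 1, 2, 3, 4]

post_mean = 0.6081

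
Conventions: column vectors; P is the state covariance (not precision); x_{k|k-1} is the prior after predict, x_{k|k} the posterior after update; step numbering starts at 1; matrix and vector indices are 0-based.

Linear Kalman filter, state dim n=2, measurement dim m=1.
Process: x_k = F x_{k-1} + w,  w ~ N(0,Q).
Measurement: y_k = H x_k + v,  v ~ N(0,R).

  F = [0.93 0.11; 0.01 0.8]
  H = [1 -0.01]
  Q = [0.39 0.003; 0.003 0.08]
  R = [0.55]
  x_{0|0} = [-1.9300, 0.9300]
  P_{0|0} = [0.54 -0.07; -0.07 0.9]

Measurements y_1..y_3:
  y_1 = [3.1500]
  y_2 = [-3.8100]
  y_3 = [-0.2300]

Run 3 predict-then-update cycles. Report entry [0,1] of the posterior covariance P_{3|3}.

step 1: x^-=[-1.6926, 0.7247]  P^-=[0.8536 0.0351; 0.0351 0.6549]  S=[1.4030]  K=[0.6082; 0.0203]  nu=[4.8498]  x^+=[1.2570, 0.8233]  P^+=[0.3347 0.0177; 0.0177 0.6544]
step 2: x^-=[1.2596, 0.6712]  P^-=[0.6910 0.0769; 0.0769 0.4991]  S=[1.2395]  K=[0.5569; 0.0580]  nu=[-5.0628]  x^+=[-1.5597, 0.3775]  P^+=[0.3066 0.0369; 0.0369 0.4949]
step 3: x^-=[-1.4090, 0.2864]  P^-=[0.6687 0.0769; 0.0769 0.3974]  S=[1.2172]  K=[0.5488; 0.0599]  nu=[1.1819]  x^+=[-0.7605, 0.3572]  P^+=[0.3022 0.0369; 0.0369 0.3930]

P_post[0,1] = 0.0369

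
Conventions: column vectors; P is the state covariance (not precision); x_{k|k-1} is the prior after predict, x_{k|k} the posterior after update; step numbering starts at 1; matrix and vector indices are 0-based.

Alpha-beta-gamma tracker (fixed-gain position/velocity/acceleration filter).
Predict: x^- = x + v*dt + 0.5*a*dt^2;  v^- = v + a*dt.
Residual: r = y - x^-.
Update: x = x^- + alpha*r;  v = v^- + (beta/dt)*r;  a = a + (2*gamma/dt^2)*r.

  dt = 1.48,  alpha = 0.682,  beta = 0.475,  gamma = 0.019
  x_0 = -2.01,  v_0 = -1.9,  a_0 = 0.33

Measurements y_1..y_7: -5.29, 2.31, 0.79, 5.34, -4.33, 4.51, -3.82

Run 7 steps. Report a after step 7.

a_post = 0.1643

step 1: x_pred=-4.4606  r=-0.8294  x^+=-5.0262  v^+=-1.6778  a^+=0.3156
step 2: x_pred=-7.1637  r=9.4737  x^+=-0.7026  v^+=1.8299  a^+=0.4800
step 3: x_pred=2.5312  r=-1.7412  x^+=1.3437  v^+=1.9814  a^+=0.4498
step 4: x_pred=4.7687  r=0.5713  x^+=5.1583  v^+=2.8304  a^+=0.4597
step 5: x_pred=9.8507  r=-14.1807  x^+=0.1795  v^+=-1.0406  a^+=0.2137
step 6: x_pred=-1.1266  r=5.6366  x^+=2.7176  v^+=1.0847  a^+=0.3114
step 7: x_pred=4.6640  r=-8.4840  x^+=-1.1221  v^+=-1.1773  a^+=0.1643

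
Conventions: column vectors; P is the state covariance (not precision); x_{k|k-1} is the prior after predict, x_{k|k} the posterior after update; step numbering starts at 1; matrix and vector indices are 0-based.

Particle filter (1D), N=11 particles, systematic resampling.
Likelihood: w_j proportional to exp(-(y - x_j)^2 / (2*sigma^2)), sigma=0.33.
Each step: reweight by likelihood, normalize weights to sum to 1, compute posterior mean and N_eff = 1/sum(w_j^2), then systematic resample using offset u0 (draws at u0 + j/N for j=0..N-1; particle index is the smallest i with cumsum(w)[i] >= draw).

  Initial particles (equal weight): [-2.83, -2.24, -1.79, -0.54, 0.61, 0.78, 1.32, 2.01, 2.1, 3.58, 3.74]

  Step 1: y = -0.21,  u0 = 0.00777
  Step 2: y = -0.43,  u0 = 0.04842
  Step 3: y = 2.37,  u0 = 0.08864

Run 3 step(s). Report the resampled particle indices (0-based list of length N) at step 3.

resampled_idx = [0, 1, 2, 3, 4, 5, 6, 7, 8, 9, 10]

step 1: w=[0.0000, 0.0000, 0.0000, 0.9144, 0.0688, 0.0167, 0.0000, 0.0000, 0.0000, 0.0000, 0.0000]  mean=-0.4387  Neff=1.1888  idx=[3, 3, 3, 3, 3, 3, 3, 3, 3, 3, 4]
step 2: w=[0.0999, 0.0999, 0.0999, 0.0999, 0.0999, 0.0999, 0.0999, 0.0999, 0.0999, 0.0999, 0.0007]  mean=-0.5392  Neff=10.0147  idx=[0, 1, 2, 3, 4, 5, 5, 6, 7, 8, 9]
step 3: w=[0.0909, 0.0909, 0.0909, 0.0909, 0.0909, 0.0909, 0.0909, 0.0909, 0.0909, 0.0909, 0.0909]  mean=-0.5400  Neff=11.0000  idx=[0, 1, 2, 3, 4, 5, 6, 7, 8, 9, 10]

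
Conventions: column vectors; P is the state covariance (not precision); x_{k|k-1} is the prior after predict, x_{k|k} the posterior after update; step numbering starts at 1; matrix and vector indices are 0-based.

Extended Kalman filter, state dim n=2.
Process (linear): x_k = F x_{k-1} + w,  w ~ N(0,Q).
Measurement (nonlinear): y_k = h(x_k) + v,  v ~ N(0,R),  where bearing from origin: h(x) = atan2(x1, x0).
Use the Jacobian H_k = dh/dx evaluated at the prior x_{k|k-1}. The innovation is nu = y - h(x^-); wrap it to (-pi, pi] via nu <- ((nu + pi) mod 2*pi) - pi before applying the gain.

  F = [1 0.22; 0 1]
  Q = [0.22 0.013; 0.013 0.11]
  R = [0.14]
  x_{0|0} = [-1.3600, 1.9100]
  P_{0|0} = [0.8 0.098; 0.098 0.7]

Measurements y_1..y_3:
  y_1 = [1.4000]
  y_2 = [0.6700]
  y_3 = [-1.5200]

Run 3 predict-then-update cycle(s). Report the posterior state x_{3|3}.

step 1: x^-=[-0.9398, 1.9100]  P^-=[1.0970 0.2650; 0.2650 0.8100]  H_jac=[-0.4215 -0.2074]  S=[0.4161]  K=[-1.2434; -0.6722]  nu=[-0.6281]  x^+=[-0.1589, 2.3322]  P^+=[0.4537 -0.0828; -0.0828 0.6220]
step 2: x^-=[0.3542, 2.3322]  P^-=[0.6674 0.0671; 0.0671 0.7320]  H_jac=[-0.4191 0.0637]  S=[0.2566]  K=[-1.0734; 0.0720]  nu=[-0.7501]  x^+=[1.1593, 2.2782]  P^+=[0.3717 0.0869; 0.0869 0.7307]
step 3: x^-=[1.6605, 2.2782]  P^-=[0.6653 0.2607; 0.2607 0.8407]  H_jac=[-0.2867 0.2089]  S=[0.2002]  K=[-0.6808; 0.5043]  nu=[-2.4609]  x^+=[3.3360, 1.0372]  P^+=[0.5726 0.3294; 0.3294 0.7898]

x_post = [3.3360, 1.0372]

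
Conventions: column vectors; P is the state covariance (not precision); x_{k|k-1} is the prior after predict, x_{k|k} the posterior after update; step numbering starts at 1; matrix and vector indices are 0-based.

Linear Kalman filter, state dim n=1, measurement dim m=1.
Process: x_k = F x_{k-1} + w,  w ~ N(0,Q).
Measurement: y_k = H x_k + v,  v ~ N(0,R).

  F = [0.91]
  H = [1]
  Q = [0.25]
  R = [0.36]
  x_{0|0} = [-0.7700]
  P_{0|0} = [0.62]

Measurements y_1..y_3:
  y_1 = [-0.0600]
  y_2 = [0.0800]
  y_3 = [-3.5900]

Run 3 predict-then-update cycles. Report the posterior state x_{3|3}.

step 1: x^-=[-0.7007]  P^-=[0.7634]  S=[1.1234]  K=[0.6796]  nu=[0.6407]  x^+=[-0.2653]  P^+=[0.2446]
step 2: x^-=[-0.2414]  P^-=[0.4526]  S=[0.8126]  K=[0.5570]  nu=[0.3214]  x^+=[-0.0624]  P^+=[0.2005]
step 3: x^-=[-0.0568]  P^-=[0.4160]  S=[0.7760]  K=[0.5361]  nu=[-3.5332]  x^+=[-1.9510]  P^+=[0.1930]

x_post = [-1.9510]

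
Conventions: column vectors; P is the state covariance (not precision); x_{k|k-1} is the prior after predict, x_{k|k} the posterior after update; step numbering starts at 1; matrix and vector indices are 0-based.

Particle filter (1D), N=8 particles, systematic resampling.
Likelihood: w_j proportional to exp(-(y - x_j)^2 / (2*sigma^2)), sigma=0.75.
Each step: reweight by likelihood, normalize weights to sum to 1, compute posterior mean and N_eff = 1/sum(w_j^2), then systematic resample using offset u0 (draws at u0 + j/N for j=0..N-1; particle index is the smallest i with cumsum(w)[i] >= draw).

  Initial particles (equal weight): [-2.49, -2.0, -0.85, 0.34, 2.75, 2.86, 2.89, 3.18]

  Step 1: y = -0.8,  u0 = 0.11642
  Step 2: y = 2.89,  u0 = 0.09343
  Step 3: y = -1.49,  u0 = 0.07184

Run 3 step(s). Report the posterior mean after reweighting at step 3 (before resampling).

step 1: w=[0.0473, 0.1665, 0.5975, 0.1886, 0.0000, 0.0000, 0.0000, 0.0000]  mean=-0.8945  Neff=2.3663  idx=[1, 2, 2, 2, 2, 2, 3, 3]
step 2: w=[0.0000, 0.0006, 0.0006, 0.0006, 0.0006, 0.0006, 0.4984, 0.4984]  mean=0.3362  Neff=2.0129  idx=[6, 6, 6, 6, 7, 7, 7, 7]
step 3: w=[0.1250, 0.1250, 0.1250, 0.1250, 0.1250, 0.1250, 0.1250, 0.1250]  mean=0.3400  Neff=8.0000  idx=[0, 1, 2, 3, 4, 5, 6, 7]

post_mean = 0.3400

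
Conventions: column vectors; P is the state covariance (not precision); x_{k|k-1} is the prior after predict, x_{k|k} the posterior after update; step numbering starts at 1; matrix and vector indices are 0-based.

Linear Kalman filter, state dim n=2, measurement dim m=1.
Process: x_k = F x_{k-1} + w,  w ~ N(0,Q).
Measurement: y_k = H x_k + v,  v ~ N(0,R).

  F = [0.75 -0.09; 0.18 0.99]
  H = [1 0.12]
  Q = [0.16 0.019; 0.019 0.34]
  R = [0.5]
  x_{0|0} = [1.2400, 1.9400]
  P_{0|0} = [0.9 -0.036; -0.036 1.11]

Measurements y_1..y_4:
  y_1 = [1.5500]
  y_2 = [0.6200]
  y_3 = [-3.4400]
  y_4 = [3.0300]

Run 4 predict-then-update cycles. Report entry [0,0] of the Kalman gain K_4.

step 1: x^-=[0.7554, 2.1438]  P^-=[0.6801 0.0155; 0.0155 1.4442]  S=[1.2046]  K=[0.5661; 0.1567]  nu=[0.5373]  x^+=[1.0596, 2.2280]  P^+=[0.2940 -0.0914; -0.0914 1.4147]
step 2: x^-=[0.5942, 2.3964]  P^-=[0.3492 -0.1337; -0.1337 1.7035]  S=[0.8416]  K=[0.3958; 0.0840]  nu=[-0.2618]  x^+=[0.4906, 2.3745]  P^+=[0.2173 -0.1617; -0.1617 1.6975]
step 3: x^-=[0.1542, 2.4390]  P^-=[0.3178 -0.2204; -0.2204 1.9531]  S=[0.7931]  K=[0.3674; 0.0177]  nu=[-3.8869]  x^+=[-1.2739, 2.3704]  P^+=[0.2108 -0.2255; -0.2255 1.9529]
step 4: x^-=[-1.1687, 2.1174]  P^-=[0.3248 -0.2903; -0.2903 2.1805]  S=[0.7865]  K=[0.3687; -0.0365]  nu=[3.9447]  x^+=[0.2856, 1.9735]  P^+=[0.2179 -0.2798; -0.2798 2.1794]

K[0,0] = 0.3687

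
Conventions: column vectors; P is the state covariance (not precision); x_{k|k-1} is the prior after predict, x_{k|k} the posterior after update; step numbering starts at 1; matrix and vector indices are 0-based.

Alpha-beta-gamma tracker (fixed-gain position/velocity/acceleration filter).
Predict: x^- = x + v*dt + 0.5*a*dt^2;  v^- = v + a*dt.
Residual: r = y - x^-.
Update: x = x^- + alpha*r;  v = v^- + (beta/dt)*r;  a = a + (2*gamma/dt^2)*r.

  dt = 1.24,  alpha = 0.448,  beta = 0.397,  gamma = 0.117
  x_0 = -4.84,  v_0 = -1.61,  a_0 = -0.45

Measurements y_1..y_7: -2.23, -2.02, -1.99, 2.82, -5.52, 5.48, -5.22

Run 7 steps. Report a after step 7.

a_post = -1.7856

step 1: x_pred=-7.1824  r=4.9524  x^+=-4.9637  v^+=-0.5824  a^+=0.3037
step 2: x_pred=-5.4525  r=3.4325  x^+=-3.9147  v^+=0.8931  a^+=0.8260
step 3: x_pred=-2.1723  r=0.1823  x^+=-2.0906  v^+=1.9757  a^+=0.8538
step 4: x_pred=1.0157  r=1.8043  x^+=1.8240  v^+=3.6121  a^+=1.1284
step 5: x_pred=7.1705  r=-12.6905  x^+=1.4851  v^+=0.9483  a^+=-0.8029
step 6: x_pred=2.0437  r=3.4363  x^+=3.5832  v^+=1.0528  a^+=-0.2800
step 7: x_pred=4.6734  r=-9.8934  x^+=0.2412  v^+=-2.4618  a^+=-1.7856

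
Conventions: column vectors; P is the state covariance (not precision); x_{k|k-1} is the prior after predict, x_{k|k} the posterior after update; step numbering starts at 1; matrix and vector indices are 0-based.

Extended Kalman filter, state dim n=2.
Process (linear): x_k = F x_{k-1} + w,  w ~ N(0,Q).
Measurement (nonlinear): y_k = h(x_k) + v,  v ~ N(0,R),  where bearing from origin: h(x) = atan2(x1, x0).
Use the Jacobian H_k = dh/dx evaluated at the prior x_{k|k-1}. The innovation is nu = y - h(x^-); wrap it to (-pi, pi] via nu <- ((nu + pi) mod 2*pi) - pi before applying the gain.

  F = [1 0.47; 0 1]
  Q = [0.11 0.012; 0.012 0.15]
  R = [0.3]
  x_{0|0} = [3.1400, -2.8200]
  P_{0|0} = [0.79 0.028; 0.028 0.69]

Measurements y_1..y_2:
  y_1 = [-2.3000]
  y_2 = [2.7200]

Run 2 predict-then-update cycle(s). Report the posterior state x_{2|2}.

x_post = [-2.2780, -3.9271]

step 1: x^-=[1.8146, -2.8200]  P^-=[1.0787 0.3643; 0.3643 0.8400]  H_jac=[0.2508 0.1614]  S=[0.4192]  K=[0.7856; 0.5413]  nu=[-1.3010]  x^+=[0.7926, -3.5242]  P^+=[0.8200 0.1861; 0.1861 0.7172]
step 2: x^-=[-0.8638, -3.5242]  P^-=[1.2634 0.5351; 0.5351 0.8672]  H_jac=[0.2677 -0.0656]  S=[0.3755]  K=[0.8072; 0.2300]  nu=[-1.7520]  x^+=[-2.2780, -3.9271]  P^+=[1.0187 0.4654; 0.4654 0.8473]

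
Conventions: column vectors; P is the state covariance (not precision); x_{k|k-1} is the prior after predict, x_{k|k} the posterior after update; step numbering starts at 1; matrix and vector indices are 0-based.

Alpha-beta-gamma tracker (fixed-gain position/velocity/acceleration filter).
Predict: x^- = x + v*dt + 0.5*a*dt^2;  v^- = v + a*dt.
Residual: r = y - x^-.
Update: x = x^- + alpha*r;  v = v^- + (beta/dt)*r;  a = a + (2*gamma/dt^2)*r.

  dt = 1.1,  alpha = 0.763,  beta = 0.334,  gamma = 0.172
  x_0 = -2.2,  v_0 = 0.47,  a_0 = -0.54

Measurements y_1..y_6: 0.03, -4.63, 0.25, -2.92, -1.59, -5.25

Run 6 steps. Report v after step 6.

step 1: x_pred=-2.0097  r=2.0397  x^+=-0.4534  v^+=0.4953  a^+=0.0399
step 2: x_pred=0.1156  r=-4.7456  x^+=-3.5053  v^+=-0.9017  a^+=-1.3093
step 3: x_pred=-5.2893  r=5.5393  x^+=-1.0628  v^+=-0.6600  a^+=0.2655
step 4: x_pred=-1.6282  r=-1.2918  x^+=-2.6138  v^+=-0.7602  a^+=-0.1017
step 5: x_pred=-3.5115  r=1.9215  x^+=-2.0454  v^+=-0.2886  a^+=0.4446
step 6: x_pred=-2.0939  r=-3.1561  x^+=-4.5020  v^+=-0.7579  a^+=-0.4527

v_post = -0.7579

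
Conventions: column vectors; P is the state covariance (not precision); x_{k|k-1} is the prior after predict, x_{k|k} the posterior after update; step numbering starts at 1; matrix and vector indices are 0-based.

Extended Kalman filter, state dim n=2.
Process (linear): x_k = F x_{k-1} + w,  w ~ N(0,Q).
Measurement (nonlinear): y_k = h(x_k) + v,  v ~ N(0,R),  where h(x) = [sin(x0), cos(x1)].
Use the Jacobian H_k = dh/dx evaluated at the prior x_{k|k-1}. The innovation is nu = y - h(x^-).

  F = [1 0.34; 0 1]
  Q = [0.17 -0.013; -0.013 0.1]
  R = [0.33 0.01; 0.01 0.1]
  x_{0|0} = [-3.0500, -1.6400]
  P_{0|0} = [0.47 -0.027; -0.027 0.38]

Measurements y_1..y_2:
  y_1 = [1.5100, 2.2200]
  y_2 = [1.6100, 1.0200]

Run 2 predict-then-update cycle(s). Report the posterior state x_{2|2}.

x_post = [-4.5123, 0.1988]

step 1: x^-=[-3.6076, -1.6400]  P^-=[0.6656 0.0892; 0.0892 0.4800]  H_jac=[-0.8934 0.0000; 0.0000 0.9976]  S=[0.8612 -0.0695; -0.0695 0.5777]  K=[-0.6846 0.0717; -0.0259 0.8258]  nu=[1.0607, 2.2891]  x^+=[-4.1697, 0.2228]  P^+=[0.2521 0.0003; 0.0003 0.0825]
step 2: x^-=[-4.0940, 0.2228]  P^-=[0.4319 0.0154; 0.0154 0.1825]  H_jac=[-0.5798 0.0000; 0.0000 -0.2210]  S=[0.4752 0.0120; 0.0120 0.1089]  K=[-0.5276 0.0268; -0.0095 -0.3693]  nu=[0.7952, 0.0447]  x^+=[-4.5123, 0.1988]  P^+=[0.2999 0.0118; 0.0118 0.1675]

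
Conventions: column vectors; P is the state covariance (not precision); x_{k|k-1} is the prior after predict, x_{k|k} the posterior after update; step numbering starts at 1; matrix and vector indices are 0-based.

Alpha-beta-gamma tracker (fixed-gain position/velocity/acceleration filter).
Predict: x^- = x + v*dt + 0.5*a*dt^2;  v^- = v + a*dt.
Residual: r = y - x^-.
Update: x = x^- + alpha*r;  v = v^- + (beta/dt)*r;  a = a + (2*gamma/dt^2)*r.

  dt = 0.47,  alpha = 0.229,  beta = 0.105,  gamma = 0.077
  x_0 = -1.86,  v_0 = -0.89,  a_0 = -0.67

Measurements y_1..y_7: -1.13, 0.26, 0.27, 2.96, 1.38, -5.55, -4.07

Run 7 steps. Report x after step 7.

x_post = 3.3463

step 1: x_pred=-2.3523  r=1.2223  x^+=-2.0724  v^+=-0.9318  a^+=0.1821
step 2: x_pred=-2.4902  r=2.7502  x^+=-1.8604  v^+=-0.2318  a^+=2.0994
step 3: x_pred=-1.7375  r=2.0075  x^+=-1.2778  v^+=1.2034  a^+=3.4990
step 4: x_pred=-0.3257  r=3.2857  x^+=0.4267  v^+=3.5820  a^+=5.7896
step 5: x_pred=2.7497  r=-1.3697  x^+=2.4360  v^+=5.9971  a^+=4.8347
step 6: x_pred=5.7887  r=-11.3387  x^+=3.1921  v^+=5.7363  a^+=-3.0700
step 7: x_pred=5.5491  r=-9.6191  x^+=3.3463  v^+=2.1445  a^+=-9.7759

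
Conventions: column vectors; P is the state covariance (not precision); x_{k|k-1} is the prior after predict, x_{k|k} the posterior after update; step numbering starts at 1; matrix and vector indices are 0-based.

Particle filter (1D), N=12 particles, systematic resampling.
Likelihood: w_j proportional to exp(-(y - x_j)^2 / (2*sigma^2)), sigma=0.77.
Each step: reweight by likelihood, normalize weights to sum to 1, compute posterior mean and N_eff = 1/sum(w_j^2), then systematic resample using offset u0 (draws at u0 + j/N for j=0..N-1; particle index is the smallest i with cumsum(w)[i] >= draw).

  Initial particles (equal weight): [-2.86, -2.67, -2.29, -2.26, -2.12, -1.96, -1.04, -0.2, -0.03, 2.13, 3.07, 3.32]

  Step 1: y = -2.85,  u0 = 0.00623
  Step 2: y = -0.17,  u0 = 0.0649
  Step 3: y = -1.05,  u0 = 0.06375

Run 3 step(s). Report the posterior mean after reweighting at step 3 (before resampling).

post_mean = -2.1190

step 1: w=[0.2126, 0.2069, 0.1632, 0.1585, 0.1356, 0.1090, 0.0134, 0.0006, 0.0003, 0.0000, 0.0000, 0.0000]  mean=-2.4074  Neff=5.8759  idx=[0, 0, 0, 1, 1, 2, 2, 3, 3, 4, 4, 5]
step 2: w=[0.0086, 0.0086, 0.0086, 0.0197, 0.0197, 0.0867, 0.0867, 0.0965, 0.0965, 0.1554, 0.1554, 0.2575]  mean=-2.1761  Neff=6.6991  idx=[4, 5, 6, 7, 8, 9, 9, 10, 10, 11, 11, 11]
step 3: w=[0.0257, 0.0643, 0.0643, 0.0684, 0.0684, 0.0895, 0.0895, 0.0895, 0.0895, 0.1169, 0.1169, 0.1169]  mean=-2.1190  Neff=10.9448  idx=[1, 2, 4, 5, 6, 7, 8, 8, 9, 10, 11, 11]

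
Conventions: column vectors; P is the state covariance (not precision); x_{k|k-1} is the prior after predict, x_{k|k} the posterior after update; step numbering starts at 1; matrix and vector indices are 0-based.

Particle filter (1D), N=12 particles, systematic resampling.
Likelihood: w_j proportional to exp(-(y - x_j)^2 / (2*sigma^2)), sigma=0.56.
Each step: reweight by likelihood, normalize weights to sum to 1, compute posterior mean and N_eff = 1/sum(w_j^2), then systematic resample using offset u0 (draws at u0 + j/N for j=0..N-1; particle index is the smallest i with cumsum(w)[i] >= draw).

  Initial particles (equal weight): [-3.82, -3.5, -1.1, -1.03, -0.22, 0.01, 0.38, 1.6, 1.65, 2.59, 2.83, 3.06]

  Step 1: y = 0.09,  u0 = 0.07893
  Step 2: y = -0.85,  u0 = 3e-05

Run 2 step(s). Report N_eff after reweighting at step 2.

N_eff = 7.5973

step 1: w=[0.0000, 0.0000, 0.0348, 0.0450, 0.2851, 0.3289, 0.2906, 0.0088, 0.0069, 0.0000, 0.0000, 0.0000]  mean=-0.0082  Neff=3.6065  idx=[3, 4, 4, 4, 5, 5, 5, 5, 6, 6, 6, 8]
step 2: w=[0.2349, 0.1314, 0.1314, 0.1314, 0.0761, 0.0761, 0.0761, 0.0761, 0.0222, 0.0222, 0.0222, 0.0000]  mean=-0.3004  Neff=7.5973  idx=[0, 0, 0, 1, 1, 2, 3, 3, 4, 5, 6, 7]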